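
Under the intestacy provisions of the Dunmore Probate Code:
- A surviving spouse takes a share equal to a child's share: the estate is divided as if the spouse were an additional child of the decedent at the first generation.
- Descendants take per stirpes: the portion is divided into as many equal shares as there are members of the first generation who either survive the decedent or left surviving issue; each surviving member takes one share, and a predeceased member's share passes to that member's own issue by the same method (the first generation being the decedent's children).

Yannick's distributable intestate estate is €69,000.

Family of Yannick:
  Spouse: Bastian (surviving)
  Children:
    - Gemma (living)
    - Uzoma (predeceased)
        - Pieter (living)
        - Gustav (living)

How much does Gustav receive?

The spouse counts as an additional share at the children's level, so there are 3 primary shares of €23,000. Bastian takes one such share (€23,000).
The children's combined portion (€46,000) is divided into 2 shares of €23,000: Gemma takes €23,000; Uzoma's €23,000 share passes to Uzoma's issue.
Uzoma's share (€23,000) is divided into 2 shares of €11,500: Pieter and Gustav each take €11,500.

Gustav receives €11,500.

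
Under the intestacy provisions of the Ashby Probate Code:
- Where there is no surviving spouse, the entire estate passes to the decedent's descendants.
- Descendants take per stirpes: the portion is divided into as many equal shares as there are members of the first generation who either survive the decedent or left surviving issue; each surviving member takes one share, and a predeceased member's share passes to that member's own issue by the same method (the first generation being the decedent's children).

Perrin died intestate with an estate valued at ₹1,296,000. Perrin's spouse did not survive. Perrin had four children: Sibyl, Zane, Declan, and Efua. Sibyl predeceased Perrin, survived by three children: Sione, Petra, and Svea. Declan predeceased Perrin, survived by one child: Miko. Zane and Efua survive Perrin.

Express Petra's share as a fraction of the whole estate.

The entire ₹1,296,000 passes to the descendants.
That amount (₹1,296,000) is divided into 4 shares of ₹324,000: Zane and Efua each take ₹324,000; Sibyl's ₹324,000 share passes to Sibyl's issue; Declan's ₹324,000 share passes to Declan's issue.
Sibyl's share (₹324,000) is divided into 3 shares of ₹108,000: Sione, Petra, and Svea each take ₹108,000.
Declan's share (₹324,000) passes entirely to Miko.

Petra receives 1/12 of the estate.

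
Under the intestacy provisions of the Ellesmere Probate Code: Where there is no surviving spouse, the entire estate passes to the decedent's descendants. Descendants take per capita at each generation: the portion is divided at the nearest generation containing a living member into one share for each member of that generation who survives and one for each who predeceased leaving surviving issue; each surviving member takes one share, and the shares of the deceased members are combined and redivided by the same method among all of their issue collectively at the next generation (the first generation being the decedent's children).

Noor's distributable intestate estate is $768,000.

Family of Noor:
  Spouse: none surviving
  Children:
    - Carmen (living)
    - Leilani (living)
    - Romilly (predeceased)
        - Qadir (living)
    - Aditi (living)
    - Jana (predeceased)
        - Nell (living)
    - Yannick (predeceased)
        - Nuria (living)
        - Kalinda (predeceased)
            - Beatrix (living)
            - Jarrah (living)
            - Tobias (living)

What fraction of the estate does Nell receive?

Nell receives 1/8 of the estate.

The entire $768,000 passes to the descendants.
That amount ($768,000) is divided at the children's generation into 6 shares of $128,000. Carmen, Leilani, and Aditi each take $128,000. The 3 shares of the deceased (Romilly, Jana, and Yannick) are combined into a pool of $384,000.
That pool ($384,000) is divided at the grandchildren's generation into 4 shares of $96,000. Qadir, Nell, and Nuria each take $96,000. The remaining share for the deceased Kalinda ($96,000) is carried to the next generation.
That pool ($96,000) is divided at the great-grandchildren's generation equally among Beatrix, Jarrah, and Tobias: $32,000 each.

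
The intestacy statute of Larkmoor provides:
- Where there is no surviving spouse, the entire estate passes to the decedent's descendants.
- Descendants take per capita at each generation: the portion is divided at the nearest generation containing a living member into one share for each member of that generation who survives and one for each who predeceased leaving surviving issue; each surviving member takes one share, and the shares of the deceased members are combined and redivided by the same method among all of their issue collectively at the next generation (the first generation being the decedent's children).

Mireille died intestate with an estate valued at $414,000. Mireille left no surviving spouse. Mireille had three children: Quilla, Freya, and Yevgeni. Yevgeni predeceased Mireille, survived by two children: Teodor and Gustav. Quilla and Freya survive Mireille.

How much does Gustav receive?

Gustav receives $69,000.

The entire $414,000 passes to the descendants.
That amount ($414,000) is divided at the children's generation into 3 shares of $138,000. Quilla and Freya each take $138,000. The remaining share for the deceased Yevgeni ($138,000) is carried to the next generation.
That pool ($138,000) is divided at the grandchildren's generation equally among Teodor and Gustav: $69,000 each.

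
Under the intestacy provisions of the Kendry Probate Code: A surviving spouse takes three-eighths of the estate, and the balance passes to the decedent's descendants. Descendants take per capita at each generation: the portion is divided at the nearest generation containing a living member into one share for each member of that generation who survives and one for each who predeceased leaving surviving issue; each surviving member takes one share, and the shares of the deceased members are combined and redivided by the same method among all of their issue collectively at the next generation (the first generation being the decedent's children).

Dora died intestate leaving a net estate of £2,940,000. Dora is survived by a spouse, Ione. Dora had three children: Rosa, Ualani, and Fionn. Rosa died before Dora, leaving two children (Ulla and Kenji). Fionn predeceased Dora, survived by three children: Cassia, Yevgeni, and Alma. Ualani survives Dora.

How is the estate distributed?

Ione takes three-eighths of £2,940,000 = £1,102,500. The remaining £1,837,500 passes to the descendants.
The descendants' portion (£1,837,500) is divided at the children's generation into 3 shares of £612,500. Ualani takes £612,500. The 2 shares of the deceased (Rosa and Fionn) are combined into a pool of £1,225,000.
That pool (£1,225,000) is divided at the grandchildren's generation equally among Ulla, Kenji, Cassia, Yevgeni, and Alma: £245,000 each.

Ione: £1,102,500; Ulla: £245,000; Kenji: £245,000; Ualani: £612,500; Cassia: £245,000; Yevgeni: £245,000; Alma: £245,000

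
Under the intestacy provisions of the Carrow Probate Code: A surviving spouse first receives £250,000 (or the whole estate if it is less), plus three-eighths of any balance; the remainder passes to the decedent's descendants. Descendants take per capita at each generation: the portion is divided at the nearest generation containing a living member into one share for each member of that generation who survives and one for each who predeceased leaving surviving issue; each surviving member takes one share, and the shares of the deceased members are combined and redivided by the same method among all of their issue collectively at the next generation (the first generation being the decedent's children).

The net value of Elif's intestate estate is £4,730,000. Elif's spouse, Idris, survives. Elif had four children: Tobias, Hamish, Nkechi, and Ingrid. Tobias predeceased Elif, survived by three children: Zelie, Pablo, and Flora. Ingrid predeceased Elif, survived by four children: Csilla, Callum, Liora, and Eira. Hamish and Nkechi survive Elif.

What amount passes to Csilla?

Csilla receives £200,000.

Idris first takes £250,000, leaving a balance of £4,480,000. Idris then takes three-eighths of the balance (£1,680,000), for a total of £1,930,000. The remaining £2,800,000 passes to the descendants.
The descendants' portion (£2,800,000) is divided at the children's generation into 4 shares of £700,000. Hamish and Nkechi each take £700,000. The 2 shares of the deceased (Tobias and Ingrid) are combined into a pool of £1,400,000.
That pool (£1,400,000) is divided at the grandchildren's generation equally among Zelie, Pablo, Flora, Csilla, Callum, Liora, and Eira: £200,000 each.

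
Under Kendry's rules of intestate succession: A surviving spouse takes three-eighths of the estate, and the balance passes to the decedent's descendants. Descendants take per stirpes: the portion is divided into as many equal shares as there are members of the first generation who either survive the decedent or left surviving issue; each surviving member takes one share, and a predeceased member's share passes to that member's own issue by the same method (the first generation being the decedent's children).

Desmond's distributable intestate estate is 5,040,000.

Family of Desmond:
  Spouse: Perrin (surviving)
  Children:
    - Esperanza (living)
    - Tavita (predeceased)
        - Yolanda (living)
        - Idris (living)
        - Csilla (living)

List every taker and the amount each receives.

Perrin takes three-eighths of 5,040,000 = 1,890,000. The remaining 3,150,000 passes to the descendants.
The descendants' portion (3,150,000) is divided into 2 shares of 1,575,000: Esperanza takes 1,575,000; Tavita's 1,575,000 share passes to Tavita's issue.
Tavita's share (1,575,000) is divided into 3 shares of 525,000: Yolanda, Idris, and Csilla each take 525,000.

Perrin: 1,890,000; Esperanza: 1,575,000; Yolanda: 525,000; Idris: 525,000; Csilla: 525,000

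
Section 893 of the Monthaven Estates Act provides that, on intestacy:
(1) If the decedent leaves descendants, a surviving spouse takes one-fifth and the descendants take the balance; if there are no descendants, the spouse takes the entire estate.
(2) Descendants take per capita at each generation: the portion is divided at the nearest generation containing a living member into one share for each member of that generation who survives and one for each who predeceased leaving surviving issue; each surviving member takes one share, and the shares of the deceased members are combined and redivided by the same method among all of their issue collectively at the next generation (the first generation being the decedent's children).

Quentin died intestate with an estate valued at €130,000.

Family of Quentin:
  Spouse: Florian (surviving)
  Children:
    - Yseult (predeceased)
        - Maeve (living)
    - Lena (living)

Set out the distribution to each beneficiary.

Florian takes one-fifth of €130,000 = €26,000. The remaining €104,000 passes to the descendants.
The descendants' portion (€104,000) is divided at the children's generation into 2 shares of €52,000. Lena takes €52,000. The remaining share for the deceased Yseult (€52,000) is carried to the next generation.
That pool (€52,000) passes entirely to Maeve, the sole taker at the grandchildren's generation.

Florian: €26,000; Maeve: €52,000; Lena: €52,000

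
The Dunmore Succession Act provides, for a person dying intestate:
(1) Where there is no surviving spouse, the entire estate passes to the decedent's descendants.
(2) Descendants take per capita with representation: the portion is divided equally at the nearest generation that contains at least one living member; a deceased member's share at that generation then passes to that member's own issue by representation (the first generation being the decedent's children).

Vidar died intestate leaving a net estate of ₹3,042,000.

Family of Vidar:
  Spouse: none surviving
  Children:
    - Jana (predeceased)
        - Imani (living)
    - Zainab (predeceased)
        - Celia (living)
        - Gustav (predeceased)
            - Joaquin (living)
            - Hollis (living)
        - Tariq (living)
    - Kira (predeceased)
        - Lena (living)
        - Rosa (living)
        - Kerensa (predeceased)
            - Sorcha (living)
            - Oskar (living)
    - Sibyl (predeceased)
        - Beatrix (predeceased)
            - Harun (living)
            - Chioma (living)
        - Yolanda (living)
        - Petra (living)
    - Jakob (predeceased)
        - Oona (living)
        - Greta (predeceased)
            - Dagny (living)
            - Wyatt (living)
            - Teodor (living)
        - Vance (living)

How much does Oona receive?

Oona receives ₹234,000.

The entire ₹3,042,000 passes to the descendants.
No child survives, so the initial division is made at the grandchildren's generation.
That amount (₹3,042,000) is divided into 13 shares of ₹234,000: Imani, Celia, Tariq, Lena, Rosa, Yolanda, Petra, Oona, and Vance each take ₹234,000; Gustav's ₹234,000 share passes to Gustav's issue; Kerensa's ₹234,000 share passes to Kerensa's issue; Beatrix's ₹234,000 share passes to Beatrix's issue; Greta's ₹234,000 share passes to Greta's issue.
Gustav's share (₹234,000) is divided into 2 shares of ₹117,000: Joaquin and Hollis each take ₹117,000.
Kerensa's share (₹234,000) is divided into 2 shares of ₹117,000: Sorcha and Oskar each take ₹117,000.
Beatrix's share (₹234,000) is divided into 2 shares of ₹117,000: Harun and Chioma each take ₹117,000.
Greta's share (₹234,000) is divided into 3 shares of ₹78,000: Dagny, Wyatt, and Teodor each take ₹78,000.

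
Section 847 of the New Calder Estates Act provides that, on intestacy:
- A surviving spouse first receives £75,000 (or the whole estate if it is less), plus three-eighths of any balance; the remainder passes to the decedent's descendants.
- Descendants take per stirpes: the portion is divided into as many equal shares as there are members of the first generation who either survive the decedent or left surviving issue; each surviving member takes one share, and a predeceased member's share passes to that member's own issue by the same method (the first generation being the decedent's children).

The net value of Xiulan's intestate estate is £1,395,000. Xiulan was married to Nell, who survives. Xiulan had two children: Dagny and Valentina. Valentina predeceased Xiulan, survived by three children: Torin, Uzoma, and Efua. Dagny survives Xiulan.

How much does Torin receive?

Nell first takes £75,000, leaving a balance of £1,320,000. Nell then takes three-eighths of the balance (£495,000), for a total of £570,000. The remaining £825,000 passes to the descendants.
The descendants' portion (£825,000) is divided into 2 shares of £412,500: Dagny takes £412,500; Valentina's £412,500 share passes to Valentina's issue.
Valentina's share (£412,500) is divided into 3 shares of £137,500: Torin, Uzoma, and Efua each take £137,500.

Torin receives £137,500.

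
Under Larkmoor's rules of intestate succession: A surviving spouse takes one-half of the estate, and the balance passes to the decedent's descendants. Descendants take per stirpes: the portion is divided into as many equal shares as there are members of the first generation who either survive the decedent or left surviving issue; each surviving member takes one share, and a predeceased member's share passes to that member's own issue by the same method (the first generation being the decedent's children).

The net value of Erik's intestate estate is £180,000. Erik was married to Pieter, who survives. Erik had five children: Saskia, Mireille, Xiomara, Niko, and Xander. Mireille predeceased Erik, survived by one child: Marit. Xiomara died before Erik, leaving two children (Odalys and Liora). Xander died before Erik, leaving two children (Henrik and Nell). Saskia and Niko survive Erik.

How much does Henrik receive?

Henrik receives £9,000.

Pieter takes one-half of £180,000 = £90,000. The remaining £90,000 passes to the descendants.
The descendants' portion (£90,000) is divided into 5 shares of £18,000: Saskia and Niko each take £18,000; Mireille's £18,000 share passes to Mireille's issue; Xiomara's £18,000 share passes to Xiomara's issue; Xander's £18,000 share passes to Xander's issue.
Mireille's share (£18,000) passes entirely to Marit.
Xiomara's share (£18,000) is divided into 2 shares of £9,000: Odalys and Liora each take £9,000.
Xander's share (£18,000) is divided into 2 shares of £9,000: Henrik and Nell each take £9,000.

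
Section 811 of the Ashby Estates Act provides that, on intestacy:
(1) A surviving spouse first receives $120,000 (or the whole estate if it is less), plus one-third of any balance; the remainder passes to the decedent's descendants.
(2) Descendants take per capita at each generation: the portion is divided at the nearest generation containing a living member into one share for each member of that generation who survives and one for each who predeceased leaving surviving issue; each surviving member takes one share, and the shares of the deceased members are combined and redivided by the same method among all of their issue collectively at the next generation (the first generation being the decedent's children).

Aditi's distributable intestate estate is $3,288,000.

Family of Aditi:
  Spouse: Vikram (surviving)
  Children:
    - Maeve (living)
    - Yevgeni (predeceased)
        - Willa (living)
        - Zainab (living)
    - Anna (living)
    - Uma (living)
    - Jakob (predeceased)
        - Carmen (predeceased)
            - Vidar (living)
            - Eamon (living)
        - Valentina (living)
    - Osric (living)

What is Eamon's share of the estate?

Vikram first takes $120,000, leaving a balance of $3,168,000. Vikram then takes one-third of the balance ($1,056,000), for a total of $1,176,000. The remaining $2,112,000 passes to the descendants.
The descendants' portion ($2,112,000) is divided at the children's generation into 6 shares of $352,000. Maeve, Anna, Uma, and Osric each take $352,000. The 2 shares of the deceased (Yevgeni and Jakob) are combined into a pool of $704,000.
That pool ($704,000) is divided at the grandchildren's generation into 4 shares of $176,000. Willa, Zainab, and Valentina each take $176,000. The remaining share for the deceased Carmen ($176,000) is carried to the next generation.
That pool ($176,000) is divided at the great-grandchildren's generation equally among Vidar and Eamon: $88,000 each.

Eamon receives $88,000.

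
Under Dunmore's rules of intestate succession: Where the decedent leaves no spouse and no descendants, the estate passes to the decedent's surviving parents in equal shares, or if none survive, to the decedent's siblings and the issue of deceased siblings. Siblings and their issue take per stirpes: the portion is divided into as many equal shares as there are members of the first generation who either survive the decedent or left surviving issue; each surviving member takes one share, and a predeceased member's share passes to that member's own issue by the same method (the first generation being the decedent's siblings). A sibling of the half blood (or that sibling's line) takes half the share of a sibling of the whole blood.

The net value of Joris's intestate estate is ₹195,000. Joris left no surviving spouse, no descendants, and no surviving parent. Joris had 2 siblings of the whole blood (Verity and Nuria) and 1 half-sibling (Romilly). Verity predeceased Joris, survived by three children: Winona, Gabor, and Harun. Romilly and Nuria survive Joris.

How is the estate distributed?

The entire ₹195,000 passes to the siblings and their issue.
Counting each half-blood sibling's line as half a unit, there are 5/2 units in ₹195,000, so one unit is ₹78,000. Whole-blood lines (Verity and Nuria) take ₹78,000 each; half-blood lines (Romilly) take ₹39,000 each.
Verity's share (₹78,000) is divided into 3 shares of ₹26,000: Winona, Gabor, and Harun each take ₹26,000.

Winona: ₹26,000; Gabor: ₹26,000; Harun: ₹26,000; Romilly: ₹39,000; Nuria: ₹78,000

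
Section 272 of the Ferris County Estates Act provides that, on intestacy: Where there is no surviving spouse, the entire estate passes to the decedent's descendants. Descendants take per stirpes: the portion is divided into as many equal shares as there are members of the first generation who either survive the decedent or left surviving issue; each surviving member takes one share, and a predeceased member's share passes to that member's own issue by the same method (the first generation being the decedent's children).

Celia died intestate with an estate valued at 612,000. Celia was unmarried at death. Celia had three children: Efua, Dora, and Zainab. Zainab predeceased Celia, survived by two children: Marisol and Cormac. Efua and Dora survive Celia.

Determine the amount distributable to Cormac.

Cormac receives 102,000.

The entire 612,000 passes to the descendants.
That amount (612,000) is divided into 3 shares of 204,000: Efua and Dora each take 204,000; Zainab's 204,000 share passes to Zainab's issue.
Zainab's share (204,000) is divided into 2 shares of 102,000: Marisol and Cormac each take 102,000.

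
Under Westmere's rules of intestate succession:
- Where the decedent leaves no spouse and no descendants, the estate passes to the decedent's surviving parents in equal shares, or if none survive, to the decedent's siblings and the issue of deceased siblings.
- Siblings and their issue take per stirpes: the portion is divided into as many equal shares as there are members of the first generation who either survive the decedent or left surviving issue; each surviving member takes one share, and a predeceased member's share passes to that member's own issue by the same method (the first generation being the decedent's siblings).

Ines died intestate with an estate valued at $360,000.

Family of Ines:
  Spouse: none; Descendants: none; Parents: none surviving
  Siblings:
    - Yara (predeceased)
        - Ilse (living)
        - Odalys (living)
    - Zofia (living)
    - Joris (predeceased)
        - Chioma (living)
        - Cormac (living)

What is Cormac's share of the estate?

The entire $360,000 passes to the siblings and their issue.
That amount ($360,000) is divided into 3 shares of $120,000: Zofia takes $120,000; Yara's $120,000 share passes to Yara's issue; Joris's $120,000 share passes to Joris's issue.
Yara's share ($120,000) is divided into 2 shares of $60,000: Ilse and Odalys each take $60,000.
Joris's share ($120,000) is divided into 2 shares of $60,000: Chioma and Cormac each take $60,000.

Cormac receives $60,000.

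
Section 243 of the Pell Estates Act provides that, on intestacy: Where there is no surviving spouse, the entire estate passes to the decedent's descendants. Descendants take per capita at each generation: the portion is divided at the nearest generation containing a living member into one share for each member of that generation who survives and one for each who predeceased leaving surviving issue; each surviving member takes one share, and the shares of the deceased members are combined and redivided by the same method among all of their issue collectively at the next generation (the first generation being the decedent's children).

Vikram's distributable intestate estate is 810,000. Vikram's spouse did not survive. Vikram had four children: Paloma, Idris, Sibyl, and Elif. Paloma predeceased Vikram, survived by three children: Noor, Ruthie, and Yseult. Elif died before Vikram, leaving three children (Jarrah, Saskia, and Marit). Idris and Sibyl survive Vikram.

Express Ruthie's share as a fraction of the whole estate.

The entire 810,000 passes to the descendants.
That amount (810,000) is divided at the children's generation into 4 shares of 202,500. Idris and Sibyl each take 202,500. The 2 shares of the deceased (Paloma and Elif) are combined into a pool of 405,000.
That pool (405,000) is divided at the grandchildren's generation equally among Noor, Ruthie, Yseult, Jarrah, Saskia, and Marit: 67,500 each.

Ruthie receives 1/12 of the estate.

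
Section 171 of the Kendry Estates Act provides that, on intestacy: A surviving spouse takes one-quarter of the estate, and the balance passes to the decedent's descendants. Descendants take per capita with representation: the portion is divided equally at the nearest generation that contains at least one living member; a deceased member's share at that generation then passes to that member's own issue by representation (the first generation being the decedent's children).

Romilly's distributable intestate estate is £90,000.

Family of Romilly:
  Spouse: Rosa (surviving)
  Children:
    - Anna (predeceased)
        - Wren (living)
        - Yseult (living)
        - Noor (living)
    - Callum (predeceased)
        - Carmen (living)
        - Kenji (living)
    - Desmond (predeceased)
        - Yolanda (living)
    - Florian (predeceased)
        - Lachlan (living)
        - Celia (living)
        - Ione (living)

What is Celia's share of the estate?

Celia receives £7,500.

Rosa takes one-quarter of £90,000 = £22,500. The remaining £67,500 passes to the descendants.
No child survives, so the initial division is made at the grandchildren's generation.
The descendants' portion (£67,500) is divided into 9 shares of £7,500: Wren, Yseult, Noor, Carmen, Kenji, Yolanda, Lachlan, Celia, and Ione each take £7,500.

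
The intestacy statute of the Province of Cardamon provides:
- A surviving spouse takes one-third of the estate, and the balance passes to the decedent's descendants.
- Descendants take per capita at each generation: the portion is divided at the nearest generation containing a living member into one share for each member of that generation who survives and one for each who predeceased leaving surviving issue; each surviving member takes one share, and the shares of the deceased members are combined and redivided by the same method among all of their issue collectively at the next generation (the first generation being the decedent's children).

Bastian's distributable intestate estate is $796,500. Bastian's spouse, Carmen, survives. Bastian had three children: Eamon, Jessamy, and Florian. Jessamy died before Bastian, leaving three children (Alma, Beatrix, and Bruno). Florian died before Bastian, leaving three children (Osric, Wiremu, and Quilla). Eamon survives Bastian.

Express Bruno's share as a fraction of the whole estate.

Carmen takes one-third of $796,500 = $265,500. The remaining $531,000 passes to the descendants.
The descendants' portion ($531,000) is divided at the children's generation into 3 shares of $177,000. Eamon takes $177,000. The 2 shares of the deceased (Jessamy and Florian) are combined into a pool of $354,000.
That pool ($354,000) is divided at the grandchildren's generation equally among Alma, Beatrix, Bruno, Osric, Wiremu, and Quilla: $59,000 each.

Bruno receives 2/27 of the estate.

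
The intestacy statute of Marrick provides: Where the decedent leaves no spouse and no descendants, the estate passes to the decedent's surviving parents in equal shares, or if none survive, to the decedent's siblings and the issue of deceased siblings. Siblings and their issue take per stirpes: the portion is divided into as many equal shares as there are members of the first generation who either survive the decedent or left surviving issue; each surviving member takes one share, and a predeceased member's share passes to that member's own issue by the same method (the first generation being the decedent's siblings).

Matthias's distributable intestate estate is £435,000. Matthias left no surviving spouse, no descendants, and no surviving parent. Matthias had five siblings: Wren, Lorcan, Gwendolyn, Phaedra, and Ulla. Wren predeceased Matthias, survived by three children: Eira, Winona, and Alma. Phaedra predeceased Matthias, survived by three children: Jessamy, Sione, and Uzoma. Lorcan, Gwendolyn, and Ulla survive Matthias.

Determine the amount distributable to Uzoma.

Uzoma receives £29,000.

The entire £435,000 passes to the siblings and their issue.
That amount (£435,000) is divided into 5 shares of £87,000: Lorcan, Gwendolyn, and Ulla each take £87,000; Wren's £87,000 share passes to Wren's issue; Phaedra's £87,000 share passes to Phaedra's issue.
Wren's share (£87,000) is divided into 3 shares of £29,000: Eira, Winona, and Alma each take £29,000.
Phaedra's share (£87,000) is divided into 3 shares of £29,000: Jessamy, Sione, and Uzoma each take £29,000.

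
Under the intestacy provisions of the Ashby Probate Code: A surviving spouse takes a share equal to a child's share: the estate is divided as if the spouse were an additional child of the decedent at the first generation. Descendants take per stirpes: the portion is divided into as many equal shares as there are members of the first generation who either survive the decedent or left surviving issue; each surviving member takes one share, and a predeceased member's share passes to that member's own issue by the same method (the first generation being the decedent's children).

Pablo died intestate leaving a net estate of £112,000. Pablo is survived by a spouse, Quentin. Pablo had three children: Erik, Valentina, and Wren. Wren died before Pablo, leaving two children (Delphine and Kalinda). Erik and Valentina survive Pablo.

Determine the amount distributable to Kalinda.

The spouse counts as an additional share at the children's level, so there are 4 primary shares of £28,000. Quentin takes one such share (£28,000).
The children's combined portion (£84,000) is divided into 3 shares of £28,000: Erik and Valentina each take £28,000; Wren's £28,000 share passes to Wren's issue.
Wren's share (£28,000) is divided into 2 shares of £14,000: Delphine and Kalinda each take £14,000.

Kalinda receives £14,000.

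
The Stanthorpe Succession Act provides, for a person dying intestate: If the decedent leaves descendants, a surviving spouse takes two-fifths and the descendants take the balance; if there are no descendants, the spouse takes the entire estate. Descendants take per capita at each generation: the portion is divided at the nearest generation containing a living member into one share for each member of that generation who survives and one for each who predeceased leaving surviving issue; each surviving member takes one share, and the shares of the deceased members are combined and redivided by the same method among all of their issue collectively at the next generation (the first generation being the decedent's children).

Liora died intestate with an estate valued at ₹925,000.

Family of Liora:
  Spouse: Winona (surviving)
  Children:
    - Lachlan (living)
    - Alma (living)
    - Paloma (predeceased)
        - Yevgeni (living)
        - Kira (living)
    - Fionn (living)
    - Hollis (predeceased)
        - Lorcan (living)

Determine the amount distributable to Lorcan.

Winona takes two-fifths of ₹925,000 = ₹370,000. The remaining ₹555,000 passes to the descendants.
The descendants' portion (₹555,000) is divided at the children's generation into 5 shares of ₹111,000. Lachlan, Alma, and Fionn each take ₹111,000. The 2 shares of the deceased (Paloma and Hollis) are combined into a pool of ₹222,000.
That pool (₹222,000) is divided at the grandchildren's generation equally among Yevgeni, Kira, and Lorcan: ₹74,000 each.

Lorcan receives ₹74,000.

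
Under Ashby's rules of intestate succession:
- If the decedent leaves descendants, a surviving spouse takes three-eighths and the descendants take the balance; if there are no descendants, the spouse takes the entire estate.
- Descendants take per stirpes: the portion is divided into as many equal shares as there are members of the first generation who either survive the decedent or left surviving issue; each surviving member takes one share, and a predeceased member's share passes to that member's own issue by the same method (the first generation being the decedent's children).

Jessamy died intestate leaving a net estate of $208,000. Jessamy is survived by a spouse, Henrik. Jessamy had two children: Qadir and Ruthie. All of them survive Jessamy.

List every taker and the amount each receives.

Henrik takes three-eighths of $208,000 = $78,000. The remaining $130,000 passes to the descendants.
The descendants' portion ($130,000) is divided into 2 shares of $65,000: Qadir and Ruthie each take $65,000.

Henrik: $78,000; Qadir: $65,000; Ruthie: $65,000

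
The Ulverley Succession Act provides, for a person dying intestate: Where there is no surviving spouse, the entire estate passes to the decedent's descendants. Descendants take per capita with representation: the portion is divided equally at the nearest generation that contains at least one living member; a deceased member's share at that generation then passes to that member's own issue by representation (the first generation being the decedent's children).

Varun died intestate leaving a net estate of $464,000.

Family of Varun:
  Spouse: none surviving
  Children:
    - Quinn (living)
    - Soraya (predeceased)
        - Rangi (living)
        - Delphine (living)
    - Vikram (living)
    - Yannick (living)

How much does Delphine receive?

Delphine receives $58,000.

The entire $464,000 passes to the descendants.
That amount ($464,000) is divided into 4 shares of $116,000: Quinn, Vikram, and Yannick each take $116,000; Soraya's $116,000 share passes to Soraya's issue.
Soraya's share ($116,000) is divided into 2 shares of $58,000: Rangi and Delphine each take $58,000.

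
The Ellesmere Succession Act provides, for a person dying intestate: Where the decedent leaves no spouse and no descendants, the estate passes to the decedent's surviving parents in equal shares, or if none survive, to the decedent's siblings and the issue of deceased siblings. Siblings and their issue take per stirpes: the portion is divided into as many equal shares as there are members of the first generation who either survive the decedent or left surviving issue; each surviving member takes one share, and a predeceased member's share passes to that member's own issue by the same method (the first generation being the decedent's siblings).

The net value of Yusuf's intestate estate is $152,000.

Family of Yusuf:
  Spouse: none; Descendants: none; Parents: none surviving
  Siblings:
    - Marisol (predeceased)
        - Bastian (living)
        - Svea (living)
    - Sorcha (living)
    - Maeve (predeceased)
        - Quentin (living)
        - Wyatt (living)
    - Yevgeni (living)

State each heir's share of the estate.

Bastian: $19,000; Svea: $19,000; Sorcha: $38,000; Quentin: $19,000; Wyatt: $19,000; Yevgeni: $38,000

The entire $152,000 passes to the siblings and their issue.
That amount ($152,000) is divided into 4 shares of $38,000: Sorcha and Yevgeni each take $38,000; Marisol's $38,000 share passes to Marisol's issue; Maeve's $38,000 share passes to Maeve's issue.
Marisol's share ($38,000) is divided into 2 shares of $19,000: Bastian and Svea each take $19,000.
Maeve's share ($38,000) is divided into 2 shares of $19,000: Quentin and Wyatt each take $19,000.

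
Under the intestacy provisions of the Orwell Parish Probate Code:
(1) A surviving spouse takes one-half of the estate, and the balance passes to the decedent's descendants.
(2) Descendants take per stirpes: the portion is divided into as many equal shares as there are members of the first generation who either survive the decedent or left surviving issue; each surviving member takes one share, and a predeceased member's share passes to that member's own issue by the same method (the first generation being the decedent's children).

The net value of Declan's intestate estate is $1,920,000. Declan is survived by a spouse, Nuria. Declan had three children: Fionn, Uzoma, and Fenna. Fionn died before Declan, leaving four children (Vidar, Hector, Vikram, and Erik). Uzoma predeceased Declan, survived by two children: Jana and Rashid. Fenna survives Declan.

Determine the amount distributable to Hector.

Nuria takes one-half of $1,920,000 = $960,000. The remaining $960,000 passes to the descendants.
The descendants' portion ($960,000) is divided into 3 shares of $320,000: Fenna takes $320,000; Fionn's $320,000 share passes to Fionn's issue; Uzoma's $320,000 share passes to Uzoma's issue.
Fionn's share ($320,000) is divided into 4 shares of $80,000: Vidar, Hector, Vikram, and Erik each take $80,000.
Uzoma's share ($320,000) is divided into 2 shares of $160,000: Jana and Rashid each take $160,000.

Hector receives $80,000.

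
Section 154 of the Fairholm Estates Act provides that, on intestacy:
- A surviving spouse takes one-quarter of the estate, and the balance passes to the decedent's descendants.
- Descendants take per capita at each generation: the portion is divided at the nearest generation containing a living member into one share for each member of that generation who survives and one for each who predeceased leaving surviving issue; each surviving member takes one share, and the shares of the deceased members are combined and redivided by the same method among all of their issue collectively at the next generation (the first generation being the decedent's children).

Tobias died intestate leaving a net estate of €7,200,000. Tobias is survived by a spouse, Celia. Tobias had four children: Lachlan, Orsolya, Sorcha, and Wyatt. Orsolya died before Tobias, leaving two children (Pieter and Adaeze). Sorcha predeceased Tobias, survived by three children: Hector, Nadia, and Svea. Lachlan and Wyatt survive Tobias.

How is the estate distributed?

Celia: €1,800,000; Lachlan: €1,350,000; Pieter: €540,000; Adaeze: €540,000; Hector: €540,000; Nadia: €540,000; Svea: €540,000; Wyatt: €1,350,000

Celia takes one-quarter of €7,200,000 = €1,800,000. The remaining €5,400,000 passes to the descendants.
The descendants' portion (€5,400,000) is divided at the children's generation into 4 shares of €1,350,000. Lachlan and Wyatt each take €1,350,000. The 2 shares of the deceased (Orsolya and Sorcha) are combined into a pool of €2,700,000.
That pool (€2,700,000) is divided at the grandchildren's generation equally among Pieter, Adaeze, Hector, Nadia, and Svea: €540,000 each.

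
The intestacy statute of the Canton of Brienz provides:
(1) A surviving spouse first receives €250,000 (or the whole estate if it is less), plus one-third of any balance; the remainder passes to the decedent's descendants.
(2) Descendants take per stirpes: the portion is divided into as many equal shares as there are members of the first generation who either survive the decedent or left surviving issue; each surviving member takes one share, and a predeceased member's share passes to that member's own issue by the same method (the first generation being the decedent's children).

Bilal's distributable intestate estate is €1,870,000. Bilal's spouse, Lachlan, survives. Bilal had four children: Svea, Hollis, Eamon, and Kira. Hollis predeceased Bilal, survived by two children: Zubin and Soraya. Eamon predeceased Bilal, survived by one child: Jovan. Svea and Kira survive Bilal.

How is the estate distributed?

Lachlan first takes €250,000, leaving a balance of €1,620,000. Lachlan then takes one-third of the balance (€540,000), for a total of €790,000. The remaining €1,080,000 passes to the descendants.
The descendants' portion (€1,080,000) is divided into 4 shares of €270,000: Svea and Kira each take €270,000; Hollis's €270,000 share passes to Hollis's issue; Eamon's €270,000 share passes to Eamon's issue.
Hollis's share (€270,000) is divided into 2 shares of €135,000: Zubin and Soraya each take €135,000.
Eamon's share (€270,000) passes entirely to Jovan.

Lachlan: €790,000; Svea: €270,000; Zubin: €135,000; Soraya: €135,000; Jovan: €270,000; Kira: €270,000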